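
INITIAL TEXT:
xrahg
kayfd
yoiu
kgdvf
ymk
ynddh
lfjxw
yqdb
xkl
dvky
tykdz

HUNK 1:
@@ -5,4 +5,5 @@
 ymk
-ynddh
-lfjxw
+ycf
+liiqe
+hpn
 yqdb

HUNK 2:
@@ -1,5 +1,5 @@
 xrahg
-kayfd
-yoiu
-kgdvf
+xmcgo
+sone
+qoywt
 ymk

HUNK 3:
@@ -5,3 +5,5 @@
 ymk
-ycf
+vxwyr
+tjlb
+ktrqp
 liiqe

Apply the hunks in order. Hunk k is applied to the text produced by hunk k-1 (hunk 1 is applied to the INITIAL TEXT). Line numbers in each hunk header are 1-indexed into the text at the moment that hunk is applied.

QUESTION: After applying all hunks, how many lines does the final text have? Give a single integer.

Answer: 14

Derivation:
Hunk 1: at line 5 remove [ynddh,lfjxw] add [ycf,liiqe,hpn] -> 12 lines: xrahg kayfd yoiu kgdvf ymk ycf liiqe hpn yqdb xkl dvky tykdz
Hunk 2: at line 1 remove [kayfd,yoiu,kgdvf] add [xmcgo,sone,qoywt] -> 12 lines: xrahg xmcgo sone qoywt ymk ycf liiqe hpn yqdb xkl dvky tykdz
Hunk 3: at line 5 remove [ycf] add [vxwyr,tjlb,ktrqp] -> 14 lines: xrahg xmcgo sone qoywt ymk vxwyr tjlb ktrqp liiqe hpn yqdb xkl dvky tykdz
Final line count: 14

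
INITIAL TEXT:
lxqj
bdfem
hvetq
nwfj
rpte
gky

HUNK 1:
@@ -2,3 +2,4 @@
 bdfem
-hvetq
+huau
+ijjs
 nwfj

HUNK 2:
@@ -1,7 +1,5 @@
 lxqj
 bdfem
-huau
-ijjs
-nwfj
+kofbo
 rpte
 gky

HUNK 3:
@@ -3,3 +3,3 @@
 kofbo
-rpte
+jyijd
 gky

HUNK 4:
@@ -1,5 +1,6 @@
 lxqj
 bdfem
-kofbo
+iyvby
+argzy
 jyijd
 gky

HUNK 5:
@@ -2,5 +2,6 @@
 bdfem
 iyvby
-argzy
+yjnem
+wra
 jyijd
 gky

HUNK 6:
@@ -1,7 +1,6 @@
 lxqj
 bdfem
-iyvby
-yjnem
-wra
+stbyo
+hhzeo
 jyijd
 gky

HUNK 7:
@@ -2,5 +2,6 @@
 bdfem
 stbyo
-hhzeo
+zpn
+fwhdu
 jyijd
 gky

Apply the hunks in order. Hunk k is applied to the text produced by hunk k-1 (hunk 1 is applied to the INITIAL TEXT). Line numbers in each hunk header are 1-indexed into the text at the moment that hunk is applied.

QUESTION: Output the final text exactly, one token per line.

Hunk 1: at line 2 remove [hvetq] add [huau,ijjs] -> 7 lines: lxqj bdfem huau ijjs nwfj rpte gky
Hunk 2: at line 1 remove [huau,ijjs,nwfj] add [kofbo] -> 5 lines: lxqj bdfem kofbo rpte gky
Hunk 3: at line 3 remove [rpte] add [jyijd] -> 5 lines: lxqj bdfem kofbo jyijd gky
Hunk 4: at line 1 remove [kofbo] add [iyvby,argzy] -> 6 lines: lxqj bdfem iyvby argzy jyijd gky
Hunk 5: at line 2 remove [argzy] add [yjnem,wra] -> 7 lines: lxqj bdfem iyvby yjnem wra jyijd gky
Hunk 6: at line 1 remove [iyvby,yjnem,wra] add [stbyo,hhzeo] -> 6 lines: lxqj bdfem stbyo hhzeo jyijd gky
Hunk 7: at line 2 remove [hhzeo] add [zpn,fwhdu] -> 7 lines: lxqj bdfem stbyo zpn fwhdu jyijd gky

Answer: lxqj
bdfem
stbyo
zpn
fwhdu
jyijd
gky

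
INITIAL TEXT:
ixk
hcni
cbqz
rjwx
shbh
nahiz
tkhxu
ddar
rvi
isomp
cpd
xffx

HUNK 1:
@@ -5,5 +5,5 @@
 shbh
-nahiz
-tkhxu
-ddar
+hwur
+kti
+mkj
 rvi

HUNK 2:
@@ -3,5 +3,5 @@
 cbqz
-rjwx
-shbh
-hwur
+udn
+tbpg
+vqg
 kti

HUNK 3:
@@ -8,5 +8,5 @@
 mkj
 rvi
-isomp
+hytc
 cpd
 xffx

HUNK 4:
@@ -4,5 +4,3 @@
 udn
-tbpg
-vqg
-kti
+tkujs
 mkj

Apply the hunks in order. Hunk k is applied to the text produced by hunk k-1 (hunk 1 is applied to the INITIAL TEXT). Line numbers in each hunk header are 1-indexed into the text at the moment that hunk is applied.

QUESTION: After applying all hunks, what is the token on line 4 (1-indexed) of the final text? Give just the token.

Answer: udn

Derivation:
Hunk 1: at line 5 remove [nahiz,tkhxu,ddar] add [hwur,kti,mkj] -> 12 lines: ixk hcni cbqz rjwx shbh hwur kti mkj rvi isomp cpd xffx
Hunk 2: at line 3 remove [rjwx,shbh,hwur] add [udn,tbpg,vqg] -> 12 lines: ixk hcni cbqz udn tbpg vqg kti mkj rvi isomp cpd xffx
Hunk 3: at line 8 remove [isomp] add [hytc] -> 12 lines: ixk hcni cbqz udn tbpg vqg kti mkj rvi hytc cpd xffx
Hunk 4: at line 4 remove [tbpg,vqg,kti] add [tkujs] -> 10 lines: ixk hcni cbqz udn tkujs mkj rvi hytc cpd xffx
Final line 4: udn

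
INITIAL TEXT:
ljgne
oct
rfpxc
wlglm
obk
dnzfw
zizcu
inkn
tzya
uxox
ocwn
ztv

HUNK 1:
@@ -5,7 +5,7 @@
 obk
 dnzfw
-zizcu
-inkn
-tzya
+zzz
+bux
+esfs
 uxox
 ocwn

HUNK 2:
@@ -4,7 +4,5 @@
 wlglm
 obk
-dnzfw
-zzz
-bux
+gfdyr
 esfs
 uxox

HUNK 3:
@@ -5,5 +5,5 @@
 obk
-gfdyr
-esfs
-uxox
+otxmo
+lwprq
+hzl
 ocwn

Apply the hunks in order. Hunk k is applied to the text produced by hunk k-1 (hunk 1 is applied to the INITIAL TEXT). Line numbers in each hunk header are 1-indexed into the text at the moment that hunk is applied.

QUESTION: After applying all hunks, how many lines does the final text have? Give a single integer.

Hunk 1: at line 5 remove [zizcu,inkn,tzya] add [zzz,bux,esfs] -> 12 lines: ljgne oct rfpxc wlglm obk dnzfw zzz bux esfs uxox ocwn ztv
Hunk 2: at line 4 remove [dnzfw,zzz,bux] add [gfdyr] -> 10 lines: ljgne oct rfpxc wlglm obk gfdyr esfs uxox ocwn ztv
Hunk 3: at line 5 remove [gfdyr,esfs,uxox] add [otxmo,lwprq,hzl] -> 10 lines: ljgne oct rfpxc wlglm obk otxmo lwprq hzl ocwn ztv
Final line count: 10

Answer: 10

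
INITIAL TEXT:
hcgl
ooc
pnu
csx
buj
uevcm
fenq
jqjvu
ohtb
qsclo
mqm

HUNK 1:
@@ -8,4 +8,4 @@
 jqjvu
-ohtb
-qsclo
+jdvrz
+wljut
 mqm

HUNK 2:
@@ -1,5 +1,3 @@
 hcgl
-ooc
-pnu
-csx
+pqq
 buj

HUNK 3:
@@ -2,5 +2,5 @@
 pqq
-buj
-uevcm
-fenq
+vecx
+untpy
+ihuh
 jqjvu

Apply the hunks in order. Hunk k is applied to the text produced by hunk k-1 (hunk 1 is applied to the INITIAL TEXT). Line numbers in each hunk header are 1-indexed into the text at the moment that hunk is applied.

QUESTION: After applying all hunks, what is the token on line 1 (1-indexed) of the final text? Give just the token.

Hunk 1: at line 8 remove [ohtb,qsclo] add [jdvrz,wljut] -> 11 lines: hcgl ooc pnu csx buj uevcm fenq jqjvu jdvrz wljut mqm
Hunk 2: at line 1 remove [ooc,pnu,csx] add [pqq] -> 9 lines: hcgl pqq buj uevcm fenq jqjvu jdvrz wljut mqm
Hunk 3: at line 2 remove [buj,uevcm,fenq] add [vecx,untpy,ihuh] -> 9 lines: hcgl pqq vecx untpy ihuh jqjvu jdvrz wljut mqm
Final line 1: hcgl

Answer: hcgl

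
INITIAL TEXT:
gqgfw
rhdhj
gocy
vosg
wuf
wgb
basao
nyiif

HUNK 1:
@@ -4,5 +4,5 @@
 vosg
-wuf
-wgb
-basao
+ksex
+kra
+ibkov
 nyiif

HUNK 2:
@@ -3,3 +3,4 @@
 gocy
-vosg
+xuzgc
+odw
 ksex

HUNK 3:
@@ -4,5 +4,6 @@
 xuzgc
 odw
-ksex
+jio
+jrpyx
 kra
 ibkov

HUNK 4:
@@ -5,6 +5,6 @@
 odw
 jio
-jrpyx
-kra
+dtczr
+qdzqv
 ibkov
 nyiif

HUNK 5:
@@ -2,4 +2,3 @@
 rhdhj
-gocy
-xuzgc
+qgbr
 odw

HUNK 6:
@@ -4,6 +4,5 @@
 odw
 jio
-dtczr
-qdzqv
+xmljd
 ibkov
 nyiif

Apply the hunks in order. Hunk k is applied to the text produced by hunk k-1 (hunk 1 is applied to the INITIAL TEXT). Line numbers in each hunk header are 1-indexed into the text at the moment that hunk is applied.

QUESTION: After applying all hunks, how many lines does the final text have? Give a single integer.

Answer: 8

Derivation:
Hunk 1: at line 4 remove [wuf,wgb,basao] add [ksex,kra,ibkov] -> 8 lines: gqgfw rhdhj gocy vosg ksex kra ibkov nyiif
Hunk 2: at line 3 remove [vosg] add [xuzgc,odw] -> 9 lines: gqgfw rhdhj gocy xuzgc odw ksex kra ibkov nyiif
Hunk 3: at line 4 remove [ksex] add [jio,jrpyx] -> 10 lines: gqgfw rhdhj gocy xuzgc odw jio jrpyx kra ibkov nyiif
Hunk 4: at line 5 remove [jrpyx,kra] add [dtczr,qdzqv] -> 10 lines: gqgfw rhdhj gocy xuzgc odw jio dtczr qdzqv ibkov nyiif
Hunk 5: at line 2 remove [gocy,xuzgc] add [qgbr] -> 9 lines: gqgfw rhdhj qgbr odw jio dtczr qdzqv ibkov nyiif
Hunk 6: at line 4 remove [dtczr,qdzqv] add [xmljd] -> 8 lines: gqgfw rhdhj qgbr odw jio xmljd ibkov nyiif
Final line count: 8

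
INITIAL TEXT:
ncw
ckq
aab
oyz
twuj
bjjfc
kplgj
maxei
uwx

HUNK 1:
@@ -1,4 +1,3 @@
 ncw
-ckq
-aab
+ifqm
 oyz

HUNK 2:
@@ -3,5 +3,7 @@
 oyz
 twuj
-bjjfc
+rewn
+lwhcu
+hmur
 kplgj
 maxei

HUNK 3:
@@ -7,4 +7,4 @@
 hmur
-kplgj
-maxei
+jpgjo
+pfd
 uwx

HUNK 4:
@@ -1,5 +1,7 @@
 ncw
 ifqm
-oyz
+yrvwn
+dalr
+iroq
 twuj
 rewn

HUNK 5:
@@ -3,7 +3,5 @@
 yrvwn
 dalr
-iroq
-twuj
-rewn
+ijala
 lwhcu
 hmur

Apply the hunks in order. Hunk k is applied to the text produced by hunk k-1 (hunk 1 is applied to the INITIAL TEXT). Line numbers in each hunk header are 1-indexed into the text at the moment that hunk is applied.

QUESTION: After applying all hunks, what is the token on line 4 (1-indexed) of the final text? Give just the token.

Answer: dalr

Derivation:
Hunk 1: at line 1 remove [ckq,aab] add [ifqm] -> 8 lines: ncw ifqm oyz twuj bjjfc kplgj maxei uwx
Hunk 2: at line 3 remove [bjjfc] add [rewn,lwhcu,hmur] -> 10 lines: ncw ifqm oyz twuj rewn lwhcu hmur kplgj maxei uwx
Hunk 3: at line 7 remove [kplgj,maxei] add [jpgjo,pfd] -> 10 lines: ncw ifqm oyz twuj rewn lwhcu hmur jpgjo pfd uwx
Hunk 4: at line 1 remove [oyz] add [yrvwn,dalr,iroq] -> 12 lines: ncw ifqm yrvwn dalr iroq twuj rewn lwhcu hmur jpgjo pfd uwx
Hunk 5: at line 3 remove [iroq,twuj,rewn] add [ijala] -> 10 lines: ncw ifqm yrvwn dalr ijala lwhcu hmur jpgjo pfd uwx
Final line 4: dalr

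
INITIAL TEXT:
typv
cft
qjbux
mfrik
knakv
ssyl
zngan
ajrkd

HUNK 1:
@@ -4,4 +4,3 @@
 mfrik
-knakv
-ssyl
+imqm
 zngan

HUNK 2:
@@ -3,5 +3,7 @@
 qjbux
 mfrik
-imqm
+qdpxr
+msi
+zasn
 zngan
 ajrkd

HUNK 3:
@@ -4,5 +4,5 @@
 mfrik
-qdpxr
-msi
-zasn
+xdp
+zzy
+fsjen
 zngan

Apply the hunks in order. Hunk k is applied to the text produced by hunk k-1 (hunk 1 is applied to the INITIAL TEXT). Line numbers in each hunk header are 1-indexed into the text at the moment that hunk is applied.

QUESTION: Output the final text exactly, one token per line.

Answer: typv
cft
qjbux
mfrik
xdp
zzy
fsjen
zngan
ajrkd

Derivation:
Hunk 1: at line 4 remove [knakv,ssyl] add [imqm] -> 7 lines: typv cft qjbux mfrik imqm zngan ajrkd
Hunk 2: at line 3 remove [imqm] add [qdpxr,msi,zasn] -> 9 lines: typv cft qjbux mfrik qdpxr msi zasn zngan ajrkd
Hunk 3: at line 4 remove [qdpxr,msi,zasn] add [xdp,zzy,fsjen] -> 9 lines: typv cft qjbux mfrik xdp zzy fsjen zngan ajrkd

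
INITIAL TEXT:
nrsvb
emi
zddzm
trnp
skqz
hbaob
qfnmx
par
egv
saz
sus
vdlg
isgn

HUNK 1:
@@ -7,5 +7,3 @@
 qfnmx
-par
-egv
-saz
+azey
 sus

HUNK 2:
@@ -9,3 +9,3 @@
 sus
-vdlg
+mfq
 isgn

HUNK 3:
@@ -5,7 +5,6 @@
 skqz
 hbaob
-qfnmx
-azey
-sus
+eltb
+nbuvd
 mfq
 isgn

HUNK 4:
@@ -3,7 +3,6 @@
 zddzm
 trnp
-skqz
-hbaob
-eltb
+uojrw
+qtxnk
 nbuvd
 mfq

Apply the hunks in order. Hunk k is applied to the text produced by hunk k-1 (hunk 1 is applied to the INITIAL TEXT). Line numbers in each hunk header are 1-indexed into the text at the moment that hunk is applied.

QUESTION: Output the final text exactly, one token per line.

Answer: nrsvb
emi
zddzm
trnp
uojrw
qtxnk
nbuvd
mfq
isgn

Derivation:
Hunk 1: at line 7 remove [par,egv,saz] add [azey] -> 11 lines: nrsvb emi zddzm trnp skqz hbaob qfnmx azey sus vdlg isgn
Hunk 2: at line 9 remove [vdlg] add [mfq] -> 11 lines: nrsvb emi zddzm trnp skqz hbaob qfnmx azey sus mfq isgn
Hunk 3: at line 5 remove [qfnmx,azey,sus] add [eltb,nbuvd] -> 10 lines: nrsvb emi zddzm trnp skqz hbaob eltb nbuvd mfq isgn
Hunk 4: at line 3 remove [skqz,hbaob,eltb] add [uojrw,qtxnk] -> 9 lines: nrsvb emi zddzm trnp uojrw qtxnk nbuvd mfq isgn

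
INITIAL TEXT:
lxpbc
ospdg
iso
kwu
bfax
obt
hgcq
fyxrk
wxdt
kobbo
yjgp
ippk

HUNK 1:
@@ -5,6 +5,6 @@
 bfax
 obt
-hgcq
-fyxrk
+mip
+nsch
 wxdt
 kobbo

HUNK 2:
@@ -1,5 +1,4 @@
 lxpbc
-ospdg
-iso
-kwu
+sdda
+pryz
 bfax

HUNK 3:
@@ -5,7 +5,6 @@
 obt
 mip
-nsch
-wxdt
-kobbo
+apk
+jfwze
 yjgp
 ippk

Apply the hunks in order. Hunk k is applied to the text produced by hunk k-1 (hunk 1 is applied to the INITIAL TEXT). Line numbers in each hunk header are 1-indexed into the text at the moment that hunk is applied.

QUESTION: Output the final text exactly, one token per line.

Hunk 1: at line 5 remove [hgcq,fyxrk] add [mip,nsch] -> 12 lines: lxpbc ospdg iso kwu bfax obt mip nsch wxdt kobbo yjgp ippk
Hunk 2: at line 1 remove [ospdg,iso,kwu] add [sdda,pryz] -> 11 lines: lxpbc sdda pryz bfax obt mip nsch wxdt kobbo yjgp ippk
Hunk 3: at line 5 remove [nsch,wxdt,kobbo] add [apk,jfwze] -> 10 lines: lxpbc sdda pryz bfax obt mip apk jfwze yjgp ippk

Answer: lxpbc
sdda
pryz
bfax
obt
mip
apk
jfwze
yjgp
ippk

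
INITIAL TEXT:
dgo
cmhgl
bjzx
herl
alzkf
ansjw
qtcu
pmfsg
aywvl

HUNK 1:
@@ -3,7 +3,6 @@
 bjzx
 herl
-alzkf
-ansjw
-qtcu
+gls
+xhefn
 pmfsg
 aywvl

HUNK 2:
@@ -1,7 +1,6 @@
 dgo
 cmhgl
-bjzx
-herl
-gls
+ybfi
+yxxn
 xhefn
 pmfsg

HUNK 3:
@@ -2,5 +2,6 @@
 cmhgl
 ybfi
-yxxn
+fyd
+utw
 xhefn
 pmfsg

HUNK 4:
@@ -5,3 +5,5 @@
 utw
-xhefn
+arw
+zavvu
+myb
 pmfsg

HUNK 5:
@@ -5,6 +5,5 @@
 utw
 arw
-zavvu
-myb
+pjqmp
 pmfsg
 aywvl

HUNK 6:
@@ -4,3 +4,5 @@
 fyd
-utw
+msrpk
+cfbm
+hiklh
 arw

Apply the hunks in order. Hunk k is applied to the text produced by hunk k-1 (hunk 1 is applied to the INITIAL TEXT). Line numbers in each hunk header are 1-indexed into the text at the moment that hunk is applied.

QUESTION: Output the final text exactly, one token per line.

Answer: dgo
cmhgl
ybfi
fyd
msrpk
cfbm
hiklh
arw
pjqmp
pmfsg
aywvl

Derivation:
Hunk 1: at line 3 remove [alzkf,ansjw,qtcu] add [gls,xhefn] -> 8 lines: dgo cmhgl bjzx herl gls xhefn pmfsg aywvl
Hunk 2: at line 1 remove [bjzx,herl,gls] add [ybfi,yxxn] -> 7 lines: dgo cmhgl ybfi yxxn xhefn pmfsg aywvl
Hunk 3: at line 2 remove [yxxn] add [fyd,utw] -> 8 lines: dgo cmhgl ybfi fyd utw xhefn pmfsg aywvl
Hunk 4: at line 5 remove [xhefn] add [arw,zavvu,myb] -> 10 lines: dgo cmhgl ybfi fyd utw arw zavvu myb pmfsg aywvl
Hunk 5: at line 5 remove [zavvu,myb] add [pjqmp] -> 9 lines: dgo cmhgl ybfi fyd utw arw pjqmp pmfsg aywvl
Hunk 6: at line 4 remove [utw] add [msrpk,cfbm,hiklh] -> 11 lines: dgo cmhgl ybfi fyd msrpk cfbm hiklh arw pjqmp pmfsg aywvl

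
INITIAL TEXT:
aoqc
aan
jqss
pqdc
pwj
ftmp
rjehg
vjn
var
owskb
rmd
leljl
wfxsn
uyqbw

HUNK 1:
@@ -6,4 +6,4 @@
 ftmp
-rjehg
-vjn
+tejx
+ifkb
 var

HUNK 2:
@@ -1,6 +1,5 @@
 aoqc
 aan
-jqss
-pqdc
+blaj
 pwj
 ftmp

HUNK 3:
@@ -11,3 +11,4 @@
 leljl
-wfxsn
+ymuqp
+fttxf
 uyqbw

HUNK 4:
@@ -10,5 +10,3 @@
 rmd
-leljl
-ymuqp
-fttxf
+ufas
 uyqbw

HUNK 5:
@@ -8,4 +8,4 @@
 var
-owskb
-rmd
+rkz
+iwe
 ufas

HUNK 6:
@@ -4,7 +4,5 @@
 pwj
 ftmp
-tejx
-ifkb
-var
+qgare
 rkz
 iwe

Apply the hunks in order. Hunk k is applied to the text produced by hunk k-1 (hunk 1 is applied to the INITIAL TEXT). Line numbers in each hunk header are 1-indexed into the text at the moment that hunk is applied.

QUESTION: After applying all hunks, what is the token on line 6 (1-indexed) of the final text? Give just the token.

Hunk 1: at line 6 remove [rjehg,vjn] add [tejx,ifkb] -> 14 lines: aoqc aan jqss pqdc pwj ftmp tejx ifkb var owskb rmd leljl wfxsn uyqbw
Hunk 2: at line 1 remove [jqss,pqdc] add [blaj] -> 13 lines: aoqc aan blaj pwj ftmp tejx ifkb var owskb rmd leljl wfxsn uyqbw
Hunk 3: at line 11 remove [wfxsn] add [ymuqp,fttxf] -> 14 lines: aoqc aan blaj pwj ftmp tejx ifkb var owskb rmd leljl ymuqp fttxf uyqbw
Hunk 4: at line 10 remove [leljl,ymuqp,fttxf] add [ufas] -> 12 lines: aoqc aan blaj pwj ftmp tejx ifkb var owskb rmd ufas uyqbw
Hunk 5: at line 8 remove [owskb,rmd] add [rkz,iwe] -> 12 lines: aoqc aan blaj pwj ftmp tejx ifkb var rkz iwe ufas uyqbw
Hunk 6: at line 4 remove [tejx,ifkb,var] add [qgare] -> 10 lines: aoqc aan blaj pwj ftmp qgare rkz iwe ufas uyqbw
Final line 6: qgare

Answer: qgare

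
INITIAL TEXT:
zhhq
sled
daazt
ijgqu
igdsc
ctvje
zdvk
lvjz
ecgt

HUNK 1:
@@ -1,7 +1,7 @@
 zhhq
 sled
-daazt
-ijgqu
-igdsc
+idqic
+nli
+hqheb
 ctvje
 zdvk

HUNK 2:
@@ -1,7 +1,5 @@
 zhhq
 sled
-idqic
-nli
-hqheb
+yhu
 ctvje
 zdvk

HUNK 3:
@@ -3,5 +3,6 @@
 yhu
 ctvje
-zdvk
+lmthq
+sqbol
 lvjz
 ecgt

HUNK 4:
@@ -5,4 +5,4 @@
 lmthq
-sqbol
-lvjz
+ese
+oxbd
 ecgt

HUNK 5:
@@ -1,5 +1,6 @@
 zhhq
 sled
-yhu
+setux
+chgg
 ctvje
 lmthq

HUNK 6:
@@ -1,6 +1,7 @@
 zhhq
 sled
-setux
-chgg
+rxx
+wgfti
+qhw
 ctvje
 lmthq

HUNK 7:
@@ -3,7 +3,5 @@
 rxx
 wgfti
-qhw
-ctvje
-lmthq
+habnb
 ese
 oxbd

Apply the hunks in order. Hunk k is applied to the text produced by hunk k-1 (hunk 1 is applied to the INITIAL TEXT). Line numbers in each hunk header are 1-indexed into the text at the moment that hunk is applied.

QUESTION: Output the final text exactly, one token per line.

Hunk 1: at line 1 remove [daazt,ijgqu,igdsc] add [idqic,nli,hqheb] -> 9 lines: zhhq sled idqic nli hqheb ctvje zdvk lvjz ecgt
Hunk 2: at line 1 remove [idqic,nli,hqheb] add [yhu] -> 7 lines: zhhq sled yhu ctvje zdvk lvjz ecgt
Hunk 3: at line 3 remove [zdvk] add [lmthq,sqbol] -> 8 lines: zhhq sled yhu ctvje lmthq sqbol lvjz ecgt
Hunk 4: at line 5 remove [sqbol,lvjz] add [ese,oxbd] -> 8 lines: zhhq sled yhu ctvje lmthq ese oxbd ecgt
Hunk 5: at line 1 remove [yhu] add [setux,chgg] -> 9 lines: zhhq sled setux chgg ctvje lmthq ese oxbd ecgt
Hunk 6: at line 1 remove [setux,chgg] add [rxx,wgfti,qhw] -> 10 lines: zhhq sled rxx wgfti qhw ctvje lmthq ese oxbd ecgt
Hunk 7: at line 3 remove [qhw,ctvje,lmthq] add [habnb] -> 8 lines: zhhq sled rxx wgfti habnb ese oxbd ecgt

Answer: zhhq
sled
rxx
wgfti
habnb
ese
oxbd
ecgt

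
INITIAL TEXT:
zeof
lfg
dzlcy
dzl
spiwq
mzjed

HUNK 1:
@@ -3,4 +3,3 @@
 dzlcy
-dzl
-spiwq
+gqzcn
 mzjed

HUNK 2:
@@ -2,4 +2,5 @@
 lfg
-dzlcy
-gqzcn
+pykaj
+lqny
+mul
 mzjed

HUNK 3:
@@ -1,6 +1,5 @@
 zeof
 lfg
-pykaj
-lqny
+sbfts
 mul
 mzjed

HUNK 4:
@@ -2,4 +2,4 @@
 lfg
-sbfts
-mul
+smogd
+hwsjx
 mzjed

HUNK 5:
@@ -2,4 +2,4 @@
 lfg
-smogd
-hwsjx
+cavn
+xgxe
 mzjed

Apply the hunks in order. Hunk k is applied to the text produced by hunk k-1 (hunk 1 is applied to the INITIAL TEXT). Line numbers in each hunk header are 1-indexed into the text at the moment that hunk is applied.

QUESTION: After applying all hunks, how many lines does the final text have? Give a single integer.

Answer: 5

Derivation:
Hunk 1: at line 3 remove [dzl,spiwq] add [gqzcn] -> 5 lines: zeof lfg dzlcy gqzcn mzjed
Hunk 2: at line 2 remove [dzlcy,gqzcn] add [pykaj,lqny,mul] -> 6 lines: zeof lfg pykaj lqny mul mzjed
Hunk 3: at line 1 remove [pykaj,lqny] add [sbfts] -> 5 lines: zeof lfg sbfts mul mzjed
Hunk 4: at line 2 remove [sbfts,mul] add [smogd,hwsjx] -> 5 lines: zeof lfg smogd hwsjx mzjed
Hunk 5: at line 2 remove [smogd,hwsjx] add [cavn,xgxe] -> 5 lines: zeof lfg cavn xgxe mzjed
Final line count: 5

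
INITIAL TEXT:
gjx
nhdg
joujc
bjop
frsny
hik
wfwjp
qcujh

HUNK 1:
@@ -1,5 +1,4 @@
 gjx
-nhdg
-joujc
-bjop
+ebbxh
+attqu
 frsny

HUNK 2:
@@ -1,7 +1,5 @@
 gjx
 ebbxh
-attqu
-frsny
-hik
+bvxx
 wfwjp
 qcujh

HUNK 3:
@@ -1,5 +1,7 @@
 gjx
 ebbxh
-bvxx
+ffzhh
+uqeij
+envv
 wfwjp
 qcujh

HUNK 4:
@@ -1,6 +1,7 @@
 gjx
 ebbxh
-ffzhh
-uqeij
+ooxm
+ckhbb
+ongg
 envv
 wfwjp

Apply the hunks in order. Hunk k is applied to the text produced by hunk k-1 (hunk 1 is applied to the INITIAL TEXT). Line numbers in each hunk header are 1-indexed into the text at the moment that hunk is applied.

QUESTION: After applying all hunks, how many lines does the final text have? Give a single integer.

Hunk 1: at line 1 remove [nhdg,joujc,bjop] add [ebbxh,attqu] -> 7 lines: gjx ebbxh attqu frsny hik wfwjp qcujh
Hunk 2: at line 1 remove [attqu,frsny,hik] add [bvxx] -> 5 lines: gjx ebbxh bvxx wfwjp qcujh
Hunk 3: at line 1 remove [bvxx] add [ffzhh,uqeij,envv] -> 7 lines: gjx ebbxh ffzhh uqeij envv wfwjp qcujh
Hunk 4: at line 1 remove [ffzhh,uqeij] add [ooxm,ckhbb,ongg] -> 8 lines: gjx ebbxh ooxm ckhbb ongg envv wfwjp qcujh
Final line count: 8

Answer: 8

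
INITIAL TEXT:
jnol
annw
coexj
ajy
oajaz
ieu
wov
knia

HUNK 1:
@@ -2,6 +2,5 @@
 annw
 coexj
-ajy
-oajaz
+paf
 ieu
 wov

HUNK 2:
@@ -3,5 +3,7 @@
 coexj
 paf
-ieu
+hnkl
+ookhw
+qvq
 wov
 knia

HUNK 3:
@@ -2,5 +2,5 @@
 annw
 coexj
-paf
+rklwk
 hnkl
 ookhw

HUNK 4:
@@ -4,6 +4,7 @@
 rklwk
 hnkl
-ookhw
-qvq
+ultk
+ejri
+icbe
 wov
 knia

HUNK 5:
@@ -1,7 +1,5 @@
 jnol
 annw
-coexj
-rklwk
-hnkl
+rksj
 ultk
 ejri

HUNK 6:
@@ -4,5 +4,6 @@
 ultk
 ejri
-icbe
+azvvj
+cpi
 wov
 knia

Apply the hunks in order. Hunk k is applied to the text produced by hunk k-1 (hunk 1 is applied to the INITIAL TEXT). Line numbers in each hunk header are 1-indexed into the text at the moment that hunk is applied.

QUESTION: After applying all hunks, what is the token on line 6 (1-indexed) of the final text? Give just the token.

Answer: azvvj

Derivation:
Hunk 1: at line 2 remove [ajy,oajaz] add [paf] -> 7 lines: jnol annw coexj paf ieu wov knia
Hunk 2: at line 3 remove [ieu] add [hnkl,ookhw,qvq] -> 9 lines: jnol annw coexj paf hnkl ookhw qvq wov knia
Hunk 3: at line 2 remove [paf] add [rklwk] -> 9 lines: jnol annw coexj rklwk hnkl ookhw qvq wov knia
Hunk 4: at line 4 remove [ookhw,qvq] add [ultk,ejri,icbe] -> 10 lines: jnol annw coexj rklwk hnkl ultk ejri icbe wov knia
Hunk 5: at line 1 remove [coexj,rklwk,hnkl] add [rksj] -> 8 lines: jnol annw rksj ultk ejri icbe wov knia
Hunk 6: at line 4 remove [icbe] add [azvvj,cpi] -> 9 lines: jnol annw rksj ultk ejri azvvj cpi wov knia
Final line 6: azvvj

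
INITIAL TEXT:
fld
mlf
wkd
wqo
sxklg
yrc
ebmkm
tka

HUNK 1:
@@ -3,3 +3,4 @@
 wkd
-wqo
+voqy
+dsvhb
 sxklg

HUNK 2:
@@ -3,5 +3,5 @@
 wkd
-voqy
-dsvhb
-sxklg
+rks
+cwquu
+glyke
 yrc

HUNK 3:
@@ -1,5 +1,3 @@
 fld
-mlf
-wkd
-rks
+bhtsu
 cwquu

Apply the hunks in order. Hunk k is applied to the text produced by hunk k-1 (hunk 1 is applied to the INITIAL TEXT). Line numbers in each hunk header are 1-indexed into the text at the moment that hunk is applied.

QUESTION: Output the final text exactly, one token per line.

Answer: fld
bhtsu
cwquu
glyke
yrc
ebmkm
tka

Derivation:
Hunk 1: at line 3 remove [wqo] add [voqy,dsvhb] -> 9 lines: fld mlf wkd voqy dsvhb sxklg yrc ebmkm tka
Hunk 2: at line 3 remove [voqy,dsvhb,sxklg] add [rks,cwquu,glyke] -> 9 lines: fld mlf wkd rks cwquu glyke yrc ebmkm tka
Hunk 3: at line 1 remove [mlf,wkd,rks] add [bhtsu] -> 7 lines: fld bhtsu cwquu glyke yrc ebmkm tka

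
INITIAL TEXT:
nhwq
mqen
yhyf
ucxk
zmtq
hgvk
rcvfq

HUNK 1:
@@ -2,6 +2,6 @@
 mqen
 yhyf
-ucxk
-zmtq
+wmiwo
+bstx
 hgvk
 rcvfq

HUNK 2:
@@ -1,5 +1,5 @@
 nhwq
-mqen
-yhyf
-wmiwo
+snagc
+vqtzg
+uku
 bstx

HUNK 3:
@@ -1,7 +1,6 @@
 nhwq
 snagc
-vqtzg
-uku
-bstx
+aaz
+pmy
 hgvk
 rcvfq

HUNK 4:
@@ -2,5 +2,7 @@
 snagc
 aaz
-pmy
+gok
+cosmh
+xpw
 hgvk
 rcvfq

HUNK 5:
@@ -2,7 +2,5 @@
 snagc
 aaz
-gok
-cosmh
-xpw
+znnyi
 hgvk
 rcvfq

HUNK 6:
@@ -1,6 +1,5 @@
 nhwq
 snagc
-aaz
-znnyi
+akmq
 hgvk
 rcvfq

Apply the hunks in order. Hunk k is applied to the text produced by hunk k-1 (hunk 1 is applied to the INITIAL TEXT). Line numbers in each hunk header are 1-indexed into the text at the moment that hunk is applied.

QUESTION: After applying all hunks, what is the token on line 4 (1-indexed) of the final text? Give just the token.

Answer: hgvk

Derivation:
Hunk 1: at line 2 remove [ucxk,zmtq] add [wmiwo,bstx] -> 7 lines: nhwq mqen yhyf wmiwo bstx hgvk rcvfq
Hunk 2: at line 1 remove [mqen,yhyf,wmiwo] add [snagc,vqtzg,uku] -> 7 lines: nhwq snagc vqtzg uku bstx hgvk rcvfq
Hunk 3: at line 1 remove [vqtzg,uku,bstx] add [aaz,pmy] -> 6 lines: nhwq snagc aaz pmy hgvk rcvfq
Hunk 4: at line 2 remove [pmy] add [gok,cosmh,xpw] -> 8 lines: nhwq snagc aaz gok cosmh xpw hgvk rcvfq
Hunk 5: at line 2 remove [gok,cosmh,xpw] add [znnyi] -> 6 lines: nhwq snagc aaz znnyi hgvk rcvfq
Hunk 6: at line 1 remove [aaz,znnyi] add [akmq] -> 5 lines: nhwq snagc akmq hgvk rcvfq
Final line 4: hgvk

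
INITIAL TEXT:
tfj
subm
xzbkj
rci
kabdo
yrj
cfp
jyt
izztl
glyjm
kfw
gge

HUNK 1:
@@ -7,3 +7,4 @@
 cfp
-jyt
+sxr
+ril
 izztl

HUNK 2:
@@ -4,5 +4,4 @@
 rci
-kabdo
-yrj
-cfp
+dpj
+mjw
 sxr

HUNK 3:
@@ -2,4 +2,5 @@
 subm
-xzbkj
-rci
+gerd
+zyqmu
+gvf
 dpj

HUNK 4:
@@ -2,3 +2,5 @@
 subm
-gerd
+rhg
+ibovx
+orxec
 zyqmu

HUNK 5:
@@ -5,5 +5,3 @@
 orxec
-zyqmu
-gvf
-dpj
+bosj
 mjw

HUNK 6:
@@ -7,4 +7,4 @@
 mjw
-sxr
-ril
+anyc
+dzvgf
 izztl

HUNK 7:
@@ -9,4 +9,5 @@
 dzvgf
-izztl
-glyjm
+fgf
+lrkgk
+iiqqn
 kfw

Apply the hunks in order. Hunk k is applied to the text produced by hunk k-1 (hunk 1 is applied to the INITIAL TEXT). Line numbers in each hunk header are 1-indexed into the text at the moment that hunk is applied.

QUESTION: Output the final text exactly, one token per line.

Hunk 1: at line 7 remove [jyt] add [sxr,ril] -> 13 lines: tfj subm xzbkj rci kabdo yrj cfp sxr ril izztl glyjm kfw gge
Hunk 2: at line 4 remove [kabdo,yrj,cfp] add [dpj,mjw] -> 12 lines: tfj subm xzbkj rci dpj mjw sxr ril izztl glyjm kfw gge
Hunk 3: at line 2 remove [xzbkj,rci] add [gerd,zyqmu,gvf] -> 13 lines: tfj subm gerd zyqmu gvf dpj mjw sxr ril izztl glyjm kfw gge
Hunk 4: at line 2 remove [gerd] add [rhg,ibovx,orxec] -> 15 lines: tfj subm rhg ibovx orxec zyqmu gvf dpj mjw sxr ril izztl glyjm kfw gge
Hunk 5: at line 5 remove [zyqmu,gvf,dpj] add [bosj] -> 13 lines: tfj subm rhg ibovx orxec bosj mjw sxr ril izztl glyjm kfw gge
Hunk 6: at line 7 remove [sxr,ril] add [anyc,dzvgf] -> 13 lines: tfj subm rhg ibovx orxec bosj mjw anyc dzvgf izztl glyjm kfw gge
Hunk 7: at line 9 remove [izztl,glyjm] add [fgf,lrkgk,iiqqn] -> 14 lines: tfj subm rhg ibovx orxec bosj mjw anyc dzvgf fgf lrkgk iiqqn kfw gge

Answer: tfj
subm
rhg
ibovx
orxec
bosj
mjw
anyc
dzvgf
fgf
lrkgk
iiqqn
kfw
gge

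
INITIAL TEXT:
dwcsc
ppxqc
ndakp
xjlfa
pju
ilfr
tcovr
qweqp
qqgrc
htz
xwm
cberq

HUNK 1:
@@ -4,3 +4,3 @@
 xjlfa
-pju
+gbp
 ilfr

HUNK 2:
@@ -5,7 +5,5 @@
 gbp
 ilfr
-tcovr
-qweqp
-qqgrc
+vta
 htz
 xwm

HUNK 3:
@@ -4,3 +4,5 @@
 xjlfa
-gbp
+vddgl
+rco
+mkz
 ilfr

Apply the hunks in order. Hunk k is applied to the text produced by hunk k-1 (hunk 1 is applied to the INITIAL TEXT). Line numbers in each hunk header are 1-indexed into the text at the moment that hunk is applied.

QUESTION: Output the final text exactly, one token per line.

Answer: dwcsc
ppxqc
ndakp
xjlfa
vddgl
rco
mkz
ilfr
vta
htz
xwm
cberq

Derivation:
Hunk 1: at line 4 remove [pju] add [gbp] -> 12 lines: dwcsc ppxqc ndakp xjlfa gbp ilfr tcovr qweqp qqgrc htz xwm cberq
Hunk 2: at line 5 remove [tcovr,qweqp,qqgrc] add [vta] -> 10 lines: dwcsc ppxqc ndakp xjlfa gbp ilfr vta htz xwm cberq
Hunk 3: at line 4 remove [gbp] add [vddgl,rco,mkz] -> 12 lines: dwcsc ppxqc ndakp xjlfa vddgl rco mkz ilfr vta htz xwm cberq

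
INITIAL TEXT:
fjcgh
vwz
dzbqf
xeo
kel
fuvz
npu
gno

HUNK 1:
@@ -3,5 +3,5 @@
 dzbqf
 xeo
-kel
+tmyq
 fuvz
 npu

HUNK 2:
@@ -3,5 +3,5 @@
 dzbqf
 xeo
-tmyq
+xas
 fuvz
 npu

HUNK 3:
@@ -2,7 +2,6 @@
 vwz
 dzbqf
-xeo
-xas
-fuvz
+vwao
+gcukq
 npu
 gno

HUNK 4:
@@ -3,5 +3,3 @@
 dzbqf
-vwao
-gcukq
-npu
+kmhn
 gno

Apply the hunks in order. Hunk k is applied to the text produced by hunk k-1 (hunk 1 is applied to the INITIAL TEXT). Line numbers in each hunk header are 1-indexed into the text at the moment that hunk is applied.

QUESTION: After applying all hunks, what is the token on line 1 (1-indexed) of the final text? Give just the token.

Answer: fjcgh

Derivation:
Hunk 1: at line 3 remove [kel] add [tmyq] -> 8 lines: fjcgh vwz dzbqf xeo tmyq fuvz npu gno
Hunk 2: at line 3 remove [tmyq] add [xas] -> 8 lines: fjcgh vwz dzbqf xeo xas fuvz npu gno
Hunk 3: at line 2 remove [xeo,xas,fuvz] add [vwao,gcukq] -> 7 lines: fjcgh vwz dzbqf vwao gcukq npu gno
Hunk 4: at line 3 remove [vwao,gcukq,npu] add [kmhn] -> 5 lines: fjcgh vwz dzbqf kmhn gno
Final line 1: fjcgh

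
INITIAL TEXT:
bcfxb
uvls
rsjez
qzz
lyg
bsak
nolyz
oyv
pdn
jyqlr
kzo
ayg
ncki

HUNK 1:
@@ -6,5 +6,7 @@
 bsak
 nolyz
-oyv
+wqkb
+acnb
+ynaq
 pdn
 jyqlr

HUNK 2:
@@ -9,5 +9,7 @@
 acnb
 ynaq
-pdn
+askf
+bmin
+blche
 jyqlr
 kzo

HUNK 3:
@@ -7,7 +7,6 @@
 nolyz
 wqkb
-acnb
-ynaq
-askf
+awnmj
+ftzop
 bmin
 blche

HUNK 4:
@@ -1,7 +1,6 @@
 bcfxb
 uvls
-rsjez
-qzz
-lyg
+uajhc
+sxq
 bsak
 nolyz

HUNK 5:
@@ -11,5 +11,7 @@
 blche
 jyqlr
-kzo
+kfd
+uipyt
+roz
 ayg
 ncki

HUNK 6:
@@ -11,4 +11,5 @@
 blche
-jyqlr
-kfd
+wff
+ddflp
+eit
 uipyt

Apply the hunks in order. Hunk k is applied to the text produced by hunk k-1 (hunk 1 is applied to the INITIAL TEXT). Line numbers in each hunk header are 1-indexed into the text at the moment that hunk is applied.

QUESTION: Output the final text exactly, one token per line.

Answer: bcfxb
uvls
uajhc
sxq
bsak
nolyz
wqkb
awnmj
ftzop
bmin
blche
wff
ddflp
eit
uipyt
roz
ayg
ncki

Derivation:
Hunk 1: at line 6 remove [oyv] add [wqkb,acnb,ynaq] -> 15 lines: bcfxb uvls rsjez qzz lyg bsak nolyz wqkb acnb ynaq pdn jyqlr kzo ayg ncki
Hunk 2: at line 9 remove [pdn] add [askf,bmin,blche] -> 17 lines: bcfxb uvls rsjez qzz lyg bsak nolyz wqkb acnb ynaq askf bmin blche jyqlr kzo ayg ncki
Hunk 3: at line 7 remove [acnb,ynaq,askf] add [awnmj,ftzop] -> 16 lines: bcfxb uvls rsjez qzz lyg bsak nolyz wqkb awnmj ftzop bmin blche jyqlr kzo ayg ncki
Hunk 4: at line 1 remove [rsjez,qzz,lyg] add [uajhc,sxq] -> 15 lines: bcfxb uvls uajhc sxq bsak nolyz wqkb awnmj ftzop bmin blche jyqlr kzo ayg ncki
Hunk 5: at line 11 remove [kzo] add [kfd,uipyt,roz] -> 17 lines: bcfxb uvls uajhc sxq bsak nolyz wqkb awnmj ftzop bmin blche jyqlr kfd uipyt roz ayg ncki
Hunk 6: at line 11 remove [jyqlr,kfd] add [wff,ddflp,eit] -> 18 lines: bcfxb uvls uajhc sxq bsak nolyz wqkb awnmj ftzop bmin blche wff ddflp eit uipyt roz ayg ncki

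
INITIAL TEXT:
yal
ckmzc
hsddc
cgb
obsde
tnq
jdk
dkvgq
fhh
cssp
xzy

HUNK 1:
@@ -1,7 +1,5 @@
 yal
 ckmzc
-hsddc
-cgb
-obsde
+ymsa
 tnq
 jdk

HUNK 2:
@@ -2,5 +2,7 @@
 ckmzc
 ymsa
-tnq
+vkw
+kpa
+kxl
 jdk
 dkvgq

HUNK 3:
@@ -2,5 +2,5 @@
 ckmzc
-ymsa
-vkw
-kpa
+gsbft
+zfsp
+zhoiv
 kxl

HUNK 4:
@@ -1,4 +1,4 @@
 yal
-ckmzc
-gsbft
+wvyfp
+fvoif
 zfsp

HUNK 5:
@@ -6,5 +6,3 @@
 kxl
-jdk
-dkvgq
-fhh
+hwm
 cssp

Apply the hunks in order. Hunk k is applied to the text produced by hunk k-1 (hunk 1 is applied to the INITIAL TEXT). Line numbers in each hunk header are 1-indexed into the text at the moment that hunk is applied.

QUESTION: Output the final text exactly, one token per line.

Hunk 1: at line 1 remove [hsddc,cgb,obsde] add [ymsa] -> 9 lines: yal ckmzc ymsa tnq jdk dkvgq fhh cssp xzy
Hunk 2: at line 2 remove [tnq] add [vkw,kpa,kxl] -> 11 lines: yal ckmzc ymsa vkw kpa kxl jdk dkvgq fhh cssp xzy
Hunk 3: at line 2 remove [ymsa,vkw,kpa] add [gsbft,zfsp,zhoiv] -> 11 lines: yal ckmzc gsbft zfsp zhoiv kxl jdk dkvgq fhh cssp xzy
Hunk 4: at line 1 remove [ckmzc,gsbft] add [wvyfp,fvoif] -> 11 lines: yal wvyfp fvoif zfsp zhoiv kxl jdk dkvgq fhh cssp xzy
Hunk 5: at line 6 remove [jdk,dkvgq,fhh] add [hwm] -> 9 lines: yal wvyfp fvoif zfsp zhoiv kxl hwm cssp xzy

Answer: yal
wvyfp
fvoif
zfsp
zhoiv
kxl
hwm
cssp
xzy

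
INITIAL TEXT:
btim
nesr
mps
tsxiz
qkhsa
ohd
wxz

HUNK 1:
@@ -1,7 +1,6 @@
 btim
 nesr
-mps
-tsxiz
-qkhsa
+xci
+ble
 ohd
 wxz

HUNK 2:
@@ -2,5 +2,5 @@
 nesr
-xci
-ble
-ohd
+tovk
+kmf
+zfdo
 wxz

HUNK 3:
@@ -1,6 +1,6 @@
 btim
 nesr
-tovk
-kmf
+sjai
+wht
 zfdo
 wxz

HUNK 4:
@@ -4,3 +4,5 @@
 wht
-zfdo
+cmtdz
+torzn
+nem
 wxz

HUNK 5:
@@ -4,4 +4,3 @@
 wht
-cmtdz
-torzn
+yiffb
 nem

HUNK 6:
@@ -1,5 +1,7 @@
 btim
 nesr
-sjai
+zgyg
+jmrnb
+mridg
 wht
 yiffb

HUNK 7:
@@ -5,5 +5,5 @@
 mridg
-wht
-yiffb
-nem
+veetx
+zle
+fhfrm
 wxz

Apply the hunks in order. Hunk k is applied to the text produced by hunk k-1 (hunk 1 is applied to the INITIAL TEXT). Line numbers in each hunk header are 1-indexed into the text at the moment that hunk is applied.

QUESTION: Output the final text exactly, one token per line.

Answer: btim
nesr
zgyg
jmrnb
mridg
veetx
zle
fhfrm
wxz

Derivation:
Hunk 1: at line 1 remove [mps,tsxiz,qkhsa] add [xci,ble] -> 6 lines: btim nesr xci ble ohd wxz
Hunk 2: at line 2 remove [xci,ble,ohd] add [tovk,kmf,zfdo] -> 6 lines: btim nesr tovk kmf zfdo wxz
Hunk 3: at line 1 remove [tovk,kmf] add [sjai,wht] -> 6 lines: btim nesr sjai wht zfdo wxz
Hunk 4: at line 4 remove [zfdo] add [cmtdz,torzn,nem] -> 8 lines: btim nesr sjai wht cmtdz torzn nem wxz
Hunk 5: at line 4 remove [cmtdz,torzn] add [yiffb] -> 7 lines: btim nesr sjai wht yiffb nem wxz
Hunk 6: at line 1 remove [sjai] add [zgyg,jmrnb,mridg] -> 9 lines: btim nesr zgyg jmrnb mridg wht yiffb nem wxz
Hunk 7: at line 5 remove [wht,yiffb,nem] add [veetx,zle,fhfrm] -> 9 lines: btim nesr zgyg jmrnb mridg veetx zle fhfrm wxz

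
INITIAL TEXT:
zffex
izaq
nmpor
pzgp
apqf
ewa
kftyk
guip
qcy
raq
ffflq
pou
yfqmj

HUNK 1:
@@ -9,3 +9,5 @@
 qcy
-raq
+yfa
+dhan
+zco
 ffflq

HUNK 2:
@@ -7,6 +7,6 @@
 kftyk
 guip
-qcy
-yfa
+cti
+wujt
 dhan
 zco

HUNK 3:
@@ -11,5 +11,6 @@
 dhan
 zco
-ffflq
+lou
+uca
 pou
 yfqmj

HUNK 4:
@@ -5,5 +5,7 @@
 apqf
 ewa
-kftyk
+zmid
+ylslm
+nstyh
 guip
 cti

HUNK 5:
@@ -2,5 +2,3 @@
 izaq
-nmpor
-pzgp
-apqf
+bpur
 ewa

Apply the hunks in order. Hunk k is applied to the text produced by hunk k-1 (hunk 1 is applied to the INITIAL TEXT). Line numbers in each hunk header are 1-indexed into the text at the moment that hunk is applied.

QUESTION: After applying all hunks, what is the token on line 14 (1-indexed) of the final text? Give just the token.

Hunk 1: at line 9 remove [raq] add [yfa,dhan,zco] -> 15 lines: zffex izaq nmpor pzgp apqf ewa kftyk guip qcy yfa dhan zco ffflq pou yfqmj
Hunk 2: at line 7 remove [qcy,yfa] add [cti,wujt] -> 15 lines: zffex izaq nmpor pzgp apqf ewa kftyk guip cti wujt dhan zco ffflq pou yfqmj
Hunk 3: at line 11 remove [ffflq] add [lou,uca] -> 16 lines: zffex izaq nmpor pzgp apqf ewa kftyk guip cti wujt dhan zco lou uca pou yfqmj
Hunk 4: at line 5 remove [kftyk] add [zmid,ylslm,nstyh] -> 18 lines: zffex izaq nmpor pzgp apqf ewa zmid ylslm nstyh guip cti wujt dhan zco lou uca pou yfqmj
Hunk 5: at line 2 remove [nmpor,pzgp,apqf] add [bpur] -> 16 lines: zffex izaq bpur ewa zmid ylslm nstyh guip cti wujt dhan zco lou uca pou yfqmj
Final line 14: uca

Answer: uca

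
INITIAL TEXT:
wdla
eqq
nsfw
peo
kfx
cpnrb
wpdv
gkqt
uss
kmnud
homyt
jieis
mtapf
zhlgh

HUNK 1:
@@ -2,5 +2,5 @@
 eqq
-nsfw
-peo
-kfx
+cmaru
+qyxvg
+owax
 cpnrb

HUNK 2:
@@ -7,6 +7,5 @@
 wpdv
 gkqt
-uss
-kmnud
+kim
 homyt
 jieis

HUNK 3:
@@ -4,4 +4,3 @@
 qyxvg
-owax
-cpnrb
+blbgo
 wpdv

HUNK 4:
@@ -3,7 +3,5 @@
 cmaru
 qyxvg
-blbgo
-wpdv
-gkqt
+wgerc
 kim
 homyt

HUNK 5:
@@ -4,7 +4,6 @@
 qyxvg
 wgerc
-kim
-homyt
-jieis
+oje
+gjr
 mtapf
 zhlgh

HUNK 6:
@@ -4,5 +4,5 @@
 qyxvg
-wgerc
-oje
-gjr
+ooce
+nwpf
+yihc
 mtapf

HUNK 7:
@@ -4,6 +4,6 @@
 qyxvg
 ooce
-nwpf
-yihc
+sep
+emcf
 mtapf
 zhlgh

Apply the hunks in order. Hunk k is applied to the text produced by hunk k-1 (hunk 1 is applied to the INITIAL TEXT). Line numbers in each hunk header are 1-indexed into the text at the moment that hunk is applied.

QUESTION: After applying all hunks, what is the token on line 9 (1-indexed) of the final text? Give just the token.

Answer: zhlgh

Derivation:
Hunk 1: at line 2 remove [nsfw,peo,kfx] add [cmaru,qyxvg,owax] -> 14 lines: wdla eqq cmaru qyxvg owax cpnrb wpdv gkqt uss kmnud homyt jieis mtapf zhlgh
Hunk 2: at line 7 remove [uss,kmnud] add [kim] -> 13 lines: wdla eqq cmaru qyxvg owax cpnrb wpdv gkqt kim homyt jieis mtapf zhlgh
Hunk 3: at line 4 remove [owax,cpnrb] add [blbgo] -> 12 lines: wdla eqq cmaru qyxvg blbgo wpdv gkqt kim homyt jieis mtapf zhlgh
Hunk 4: at line 3 remove [blbgo,wpdv,gkqt] add [wgerc] -> 10 lines: wdla eqq cmaru qyxvg wgerc kim homyt jieis mtapf zhlgh
Hunk 5: at line 4 remove [kim,homyt,jieis] add [oje,gjr] -> 9 lines: wdla eqq cmaru qyxvg wgerc oje gjr mtapf zhlgh
Hunk 6: at line 4 remove [wgerc,oje,gjr] add [ooce,nwpf,yihc] -> 9 lines: wdla eqq cmaru qyxvg ooce nwpf yihc mtapf zhlgh
Hunk 7: at line 4 remove [nwpf,yihc] add [sep,emcf] -> 9 lines: wdla eqq cmaru qyxvg ooce sep emcf mtapf zhlgh
Final line 9: zhlgh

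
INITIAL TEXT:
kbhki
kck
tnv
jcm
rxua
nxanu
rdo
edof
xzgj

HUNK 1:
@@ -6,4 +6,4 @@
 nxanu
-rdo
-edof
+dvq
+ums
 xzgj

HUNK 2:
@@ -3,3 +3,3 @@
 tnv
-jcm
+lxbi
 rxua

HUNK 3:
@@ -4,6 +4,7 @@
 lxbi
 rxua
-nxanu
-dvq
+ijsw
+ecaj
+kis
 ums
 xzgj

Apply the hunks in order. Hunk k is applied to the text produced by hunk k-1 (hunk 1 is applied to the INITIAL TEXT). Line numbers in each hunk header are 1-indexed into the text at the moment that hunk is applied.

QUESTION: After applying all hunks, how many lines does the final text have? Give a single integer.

Answer: 10

Derivation:
Hunk 1: at line 6 remove [rdo,edof] add [dvq,ums] -> 9 lines: kbhki kck tnv jcm rxua nxanu dvq ums xzgj
Hunk 2: at line 3 remove [jcm] add [lxbi] -> 9 lines: kbhki kck tnv lxbi rxua nxanu dvq ums xzgj
Hunk 3: at line 4 remove [nxanu,dvq] add [ijsw,ecaj,kis] -> 10 lines: kbhki kck tnv lxbi rxua ijsw ecaj kis ums xzgj
Final line count: 10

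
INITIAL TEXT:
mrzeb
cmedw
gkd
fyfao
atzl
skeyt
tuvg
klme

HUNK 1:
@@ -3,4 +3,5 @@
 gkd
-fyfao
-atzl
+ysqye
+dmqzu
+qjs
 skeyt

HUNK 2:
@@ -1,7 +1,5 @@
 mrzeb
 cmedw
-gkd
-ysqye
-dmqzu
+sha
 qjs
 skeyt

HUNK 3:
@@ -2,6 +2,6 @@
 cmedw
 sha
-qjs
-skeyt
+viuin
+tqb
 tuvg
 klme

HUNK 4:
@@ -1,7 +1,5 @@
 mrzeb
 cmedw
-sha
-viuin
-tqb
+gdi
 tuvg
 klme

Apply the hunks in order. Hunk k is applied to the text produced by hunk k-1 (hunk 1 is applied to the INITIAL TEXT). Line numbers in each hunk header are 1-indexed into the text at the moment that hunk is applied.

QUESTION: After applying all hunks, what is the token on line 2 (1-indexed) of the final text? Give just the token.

Answer: cmedw

Derivation:
Hunk 1: at line 3 remove [fyfao,atzl] add [ysqye,dmqzu,qjs] -> 9 lines: mrzeb cmedw gkd ysqye dmqzu qjs skeyt tuvg klme
Hunk 2: at line 1 remove [gkd,ysqye,dmqzu] add [sha] -> 7 lines: mrzeb cmedw sha qjs skeyt tuvg klme
Hunk 3: at line 2 remove [qjs,skeyt] add [viuin,tqb] -> 7 lines: mrzeb cmedw sha viuin tqb tuvg klme
Hunk 4: at line 1 remove [sha,viuin,tqb] add [gdi] -> 5 lines: mrzeb cmedw gdi tuvg klme
Final line 2: cmedw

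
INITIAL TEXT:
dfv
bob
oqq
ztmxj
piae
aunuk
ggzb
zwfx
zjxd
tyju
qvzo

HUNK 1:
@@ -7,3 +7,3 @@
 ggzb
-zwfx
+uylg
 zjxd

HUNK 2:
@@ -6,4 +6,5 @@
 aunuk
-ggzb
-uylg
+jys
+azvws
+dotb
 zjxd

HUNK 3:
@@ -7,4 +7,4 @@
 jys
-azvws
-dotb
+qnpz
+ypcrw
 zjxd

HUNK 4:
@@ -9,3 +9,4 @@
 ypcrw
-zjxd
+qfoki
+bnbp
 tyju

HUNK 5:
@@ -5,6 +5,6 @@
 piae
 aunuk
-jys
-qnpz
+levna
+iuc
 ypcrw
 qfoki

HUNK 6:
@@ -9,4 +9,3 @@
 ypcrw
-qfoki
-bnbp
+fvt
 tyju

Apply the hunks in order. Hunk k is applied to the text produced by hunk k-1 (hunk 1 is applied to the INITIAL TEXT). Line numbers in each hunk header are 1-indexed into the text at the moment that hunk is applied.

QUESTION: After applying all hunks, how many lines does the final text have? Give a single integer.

Answer: 12

Derivation:
Hunk 1: at line 7 remove [zwfx] add [uylg] -> 11 lines: dfv bob oqq ztmxj piae aunuk ggzb uylg zjxd tyju qvzo
Hunk 2: at line 6 remove [ggzb,uylg] add [jys,azvws,dotb] -> 12 lines: dfv bob oqq ztmxj piae aunuk jys azvws dotb zjxd tyju qvzo
Hunk 3: at line 7 remove [azvws,dotb] add [qnpz,ypcrw] -> 12 lines: dfv bob oqq ztmxj piae aunuk jys qnpz ypcrw zjxd tyju qvzo
Hunk 4: at line 9 remove [zjxd] add [qfoki,bnbp] -> 13 lines: dfv bob oqq ztmxj piae aunuk jys qnpz ypcrw qfoki bnbp tyju qvzo
Hunk 5: at line 5 remove [jys,qnpz] add [levna,iuc] -> 13 lines: dfv bob oqq ztmxj piae aunuk levna iuc ypcrw qfoki bnbp tyju qvzo
Hunk 6: at line 9 remove [qfoki,bnbp] add [fvt] -> 12 lines: dfv bob oqq ztmxj piae aunuk levna iuc ypcrw fvt tyju qvzo
Final line count: 12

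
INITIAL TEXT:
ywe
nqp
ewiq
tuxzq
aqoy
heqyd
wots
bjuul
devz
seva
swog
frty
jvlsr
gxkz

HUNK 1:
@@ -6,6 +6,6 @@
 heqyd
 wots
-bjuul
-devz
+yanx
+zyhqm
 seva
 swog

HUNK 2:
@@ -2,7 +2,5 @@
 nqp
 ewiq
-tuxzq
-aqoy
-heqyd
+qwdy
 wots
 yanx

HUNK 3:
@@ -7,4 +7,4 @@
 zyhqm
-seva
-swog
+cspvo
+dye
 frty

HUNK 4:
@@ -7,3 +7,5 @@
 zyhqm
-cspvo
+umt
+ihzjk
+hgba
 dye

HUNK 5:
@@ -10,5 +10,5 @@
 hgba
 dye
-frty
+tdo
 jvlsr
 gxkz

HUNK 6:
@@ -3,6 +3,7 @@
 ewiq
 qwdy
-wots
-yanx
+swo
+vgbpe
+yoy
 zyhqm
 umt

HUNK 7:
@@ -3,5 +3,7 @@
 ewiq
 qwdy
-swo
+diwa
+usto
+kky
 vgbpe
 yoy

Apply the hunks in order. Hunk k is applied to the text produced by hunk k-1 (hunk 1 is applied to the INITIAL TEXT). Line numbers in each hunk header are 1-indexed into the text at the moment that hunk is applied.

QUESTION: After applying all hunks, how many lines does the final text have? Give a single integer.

Hunk 1: at line 6 remove [bjuul,devz] add [yanx,zyhqm] -> 14 lines: ywe nqp ewiq tuxzq aqoy heqyd wots yanx zyhqm seva swog frty jvlsr gxkz
Hunk 2: at line 2 remove [tuxzq,aqoy,heqyd] add [qwdy] -> 12 lines: ywe nqp ewiq qwdy wots yanx zyhqm seva swog frty jvlsr gxkz
Hunk 3: at line 7 remove [seva,swog] add [cspvo,dye] -> 12 lines: ywe nqp ewiq qwdy wots yanx zyhqm cspvo dye frty jvlsr gxkz
Hunk 4: at line 7 remove [cspvo] add [umt,ihzjk,hgba] -> 14 lines: ywe nqp ewiq qwdy wots yanx zyhqm umt ihzjk hgba dye frty jvlsr gxkz
Hunk 5: at line 10 remove [frty] add [tdo] -> 14 lines: ywe nqp ewiq qwdy wots yanx zyhqm umt ihzjk hgba dye tdo jvlsr gxkz
Hunk 6: at line 3 remove [wots,yanx] add [swo,vgbpe,yoy] -> 15 lines: ywe nqp ewiq qwdy swo vgbpe yoy zyhqm umt ihzjk hgba dye tdo jvlsr gxkz
Hunk 7: at line 3 remove [swo] add [diwa,usto,kky] -> 17 lines: ywe nqp ewiq qwdy diwa usto kky vgbpe yoy zyhqm umt ihzjk hgba dye tdo jvlsr gxkz
Final line count: 17

Answer: 17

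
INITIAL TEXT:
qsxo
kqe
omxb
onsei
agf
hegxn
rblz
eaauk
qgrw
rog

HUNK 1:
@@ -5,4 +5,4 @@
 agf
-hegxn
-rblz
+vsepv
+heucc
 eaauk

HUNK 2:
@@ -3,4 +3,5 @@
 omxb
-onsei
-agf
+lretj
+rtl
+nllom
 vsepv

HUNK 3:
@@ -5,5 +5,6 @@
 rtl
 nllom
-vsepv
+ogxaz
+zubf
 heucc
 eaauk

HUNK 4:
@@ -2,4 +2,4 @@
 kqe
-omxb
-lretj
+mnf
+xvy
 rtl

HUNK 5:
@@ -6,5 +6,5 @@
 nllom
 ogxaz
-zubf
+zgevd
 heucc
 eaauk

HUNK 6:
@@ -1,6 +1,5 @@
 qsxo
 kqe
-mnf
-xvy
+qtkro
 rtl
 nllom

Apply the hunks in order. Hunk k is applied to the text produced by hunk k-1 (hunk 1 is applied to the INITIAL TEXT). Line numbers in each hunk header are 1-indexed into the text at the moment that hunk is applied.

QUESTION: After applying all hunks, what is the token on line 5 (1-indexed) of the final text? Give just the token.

Hunk 1: at line 5 remove [hegxn,rblz] add [vsepv,heucc] -> 10 lines: qsxo kqe omxb onsei agf vsepv heucc eaauk qgrw rog
Hunk 2: at line 3 remove [onsei,agf] add [lretj,rtl,nllom] -> 11 lines: qsxo kqe omxb lretj rtl nllom vsepv heucc eaauk qgrw rog
Hunk 3: at line 5 remove [vsepv] add [ogxaz,zubf] -> 12 lines: qsxo kqe omxb lretj rtl nllom ogxaz zubf heucc eaauk qgrw rog
Hunk 4: at line 2 remove [omxb,lretj] add [mnf,xvy] -> 12 lines: qsxo kqe mnf xvy rtl nllom ogxaz zubf heucc eaauk qgrw rog
Hunk 5: at line 6 remove [zubf] add [zgevd] -> 12 lines: qsxo kqe mnf xvy rtl nllom ogxaz zgevd heucc eaauk qgrw rog
Hunk 6: at line 1 remove [mnf,xvy] add [qtkro] -> 11 lines: qsxo kqe qtkro rtl nllom ogxaz zgevd heucc eaauk qgrw rog
Final line 5: nllom

Answer: nllom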